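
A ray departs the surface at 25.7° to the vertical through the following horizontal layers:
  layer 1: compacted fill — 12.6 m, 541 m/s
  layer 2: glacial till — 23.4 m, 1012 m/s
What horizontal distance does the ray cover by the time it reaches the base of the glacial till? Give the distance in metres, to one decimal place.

38.5 m

p = sin θ₁/V₁ = sin 25.7°/541 = 8.0159e-04 s/m is conserved through the stack.
Layer 1: θ = 25.70°; offset = 12.6·tan 25.70° = 6.064 m.
Layer 2: sin θ = p·1012 = 0.8112 → θ = 54.21°; offset = 23.4·tan 54.21° = 32.462 m.
Total horizontal offset = 38.526 m.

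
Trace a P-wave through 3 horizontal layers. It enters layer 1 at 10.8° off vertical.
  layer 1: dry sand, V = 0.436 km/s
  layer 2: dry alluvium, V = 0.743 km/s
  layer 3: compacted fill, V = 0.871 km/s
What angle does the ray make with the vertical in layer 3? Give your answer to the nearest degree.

Snell's law across each interface conserves sin θ / V, so sin θ_3 = V_3·sin θ₁/V₁.
sin θ_3 = 0.871 × sin 10.8° / 0.436 = 0.3743.
θ_3 = 21.98° from the vertical.

22°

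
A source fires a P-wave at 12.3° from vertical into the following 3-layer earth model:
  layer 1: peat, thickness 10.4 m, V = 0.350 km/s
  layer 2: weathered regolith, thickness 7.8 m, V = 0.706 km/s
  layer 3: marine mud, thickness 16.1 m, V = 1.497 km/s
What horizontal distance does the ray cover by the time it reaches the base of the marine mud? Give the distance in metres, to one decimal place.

Ray parameter p = sin 12.3° / 0.350 km/s = 6.0866e-01 s/km.
Layer 1: θ = 12.30°; offset = 10.4·tan 12.30° = 2.268 m.
Layer 2: sin θ = p·0.706 = 0.4297 → θ = 25.45°; offset = 7.8·tan 25.45° = 3.712 m.
Layer 3: sin θ = p·1.497 = 0.9112 → θ = 65.67°; offset = 16.1·tan 65.67° = 35.602 m.
Summing the layer offsets gives 41.581 m.

41.6 m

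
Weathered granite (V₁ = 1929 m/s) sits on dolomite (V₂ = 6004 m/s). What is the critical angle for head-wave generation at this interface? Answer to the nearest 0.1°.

18.7°

Critical incidence: sin θ_c = V₁/V₂ = 1929/6004 = 0.3213.
θ_c = arcsin 0.3213 = 18.74°.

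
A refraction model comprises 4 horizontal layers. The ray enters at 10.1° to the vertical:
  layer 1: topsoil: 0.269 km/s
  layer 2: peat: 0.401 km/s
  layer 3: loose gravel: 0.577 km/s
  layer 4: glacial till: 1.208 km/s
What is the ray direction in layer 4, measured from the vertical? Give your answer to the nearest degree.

Ray parameter p = sin 10.1° / 0.269 = 6.5192e-01 s/km.
sin θ_4 = p·V_4 = 6.5192e-01 × 1.208 = 0.7875.
θ_4 = arcsin 0.7875 = 51.95°.

52°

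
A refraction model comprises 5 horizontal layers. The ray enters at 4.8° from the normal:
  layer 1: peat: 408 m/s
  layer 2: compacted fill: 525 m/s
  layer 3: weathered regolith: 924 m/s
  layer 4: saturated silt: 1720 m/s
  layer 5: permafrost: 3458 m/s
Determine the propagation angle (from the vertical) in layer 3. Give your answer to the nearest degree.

Ray parameter p = sin 4.8° / 408 = 2.0509e-04 s/m.
sin θ_3 = p·V_3 = 2.0509e-04 × 924 = 0.1895.
θ_3 = arcsin 0.1895 = 10.92°.

11°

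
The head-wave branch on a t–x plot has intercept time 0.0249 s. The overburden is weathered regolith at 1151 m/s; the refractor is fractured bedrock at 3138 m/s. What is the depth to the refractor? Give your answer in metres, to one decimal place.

15.4 m

θ_c = arcsin(1151/3138) = 21.52°; cos θ_c = 0.9303.
tᵢ = 2h cos θ_c/V₁ ⇒ h = tᵢ·V₁/(2 cos θ_c) = 0.0249·1151/(2·0.9303) = 15.40 m.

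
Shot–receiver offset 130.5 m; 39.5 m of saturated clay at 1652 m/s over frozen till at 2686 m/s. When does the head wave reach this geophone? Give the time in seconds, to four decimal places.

0.0863 s

t = x/V₂ + 2h·√(V₂²−V₁²)/(V₁V₂).
√(V₂²−V₁²) = √(2686²−1652²) = 2117.9 m/s; delay term = 2·39.5·2117.9/(1652·2686) = 0.03771 s.
t = 130.5/2686 + 0.03771 = 0.08629 s.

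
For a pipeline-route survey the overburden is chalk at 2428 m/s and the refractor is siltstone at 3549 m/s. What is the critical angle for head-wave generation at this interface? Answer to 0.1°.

Critical incidence: sin θ_c = V₁/V₂ = 2428/3549 = 0.6841.
θ_c = arcsin 0.6841 = 43.17°.

43.2°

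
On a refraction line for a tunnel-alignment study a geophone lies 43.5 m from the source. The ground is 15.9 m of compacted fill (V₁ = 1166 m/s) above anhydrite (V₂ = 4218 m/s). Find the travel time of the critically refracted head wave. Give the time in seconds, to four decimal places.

t = x/V₂ + 2h·√(V₂²−V₁²)/(V₁V₂).
√(V₂²−V₁²) = √(4218²−1166²) = 4053.6 m/s; delay term = 2·15.9·4053.6/(1166·4218) = 0.02621 s.
t = 43.5/4218 + 0.02621 = 0.03652 s.

0.0365 s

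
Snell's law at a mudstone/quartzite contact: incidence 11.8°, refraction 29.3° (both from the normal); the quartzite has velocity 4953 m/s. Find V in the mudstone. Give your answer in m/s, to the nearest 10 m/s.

Snell's law: sin 11.8°/V₁ = sin 29.3°/V₂.
V₁ = V₂·sin 11.8°/sin 29.3° = 4953 × 0.4179 = 2069.69 m/s.

2070 m/s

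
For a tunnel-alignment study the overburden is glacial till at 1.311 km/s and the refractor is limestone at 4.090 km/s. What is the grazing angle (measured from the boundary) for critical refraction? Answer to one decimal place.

At critical incidence the refracted ray runs along the interface (θ₂ = 90°), so sin θ_c = V₁/V₂.
θ_c = arcsin(1.311/4.090) = arcsin 0.3205 = 18.70°.
Measured from the interface: 90° − 18.70° = 71.30°.

71.3°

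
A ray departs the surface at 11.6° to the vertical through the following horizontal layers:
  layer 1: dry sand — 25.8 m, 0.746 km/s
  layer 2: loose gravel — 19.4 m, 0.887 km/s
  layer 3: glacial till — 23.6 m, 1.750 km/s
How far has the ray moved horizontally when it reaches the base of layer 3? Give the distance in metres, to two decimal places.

Ray parameter p = sin 11.6° / 0.746 km/s = 2.6954e-01 s/km.
Layer 1: θ = 11.60°; offset = 25.8·tan 11.60° = 5.2960 m.
Layer 2: sin θ = p·0.887 = 0.2391 → θ = 13.83°; offset = 19.4·tan 13.83° = 4.7767 m.
Layer 3: sin θ = p·1.750 = 0.4717 → θ = 28.14°; offset = 23.6·tan 28.14° = 12.6248 m.
Summing the layer offsets gives 22.6975 m.

22.70 m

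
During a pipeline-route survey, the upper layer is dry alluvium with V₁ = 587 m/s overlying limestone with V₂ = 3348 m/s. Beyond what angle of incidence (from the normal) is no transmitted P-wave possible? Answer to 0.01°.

10.10°

Critical incidence: sin θ_c = V₁/V₂ = 587/3348 = 0.1753.
θ_c = arcsin 0.1753 = 10.10°.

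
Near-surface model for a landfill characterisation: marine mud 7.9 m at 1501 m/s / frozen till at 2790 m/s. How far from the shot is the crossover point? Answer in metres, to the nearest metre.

29 m

θ_c = arcsin(1501/2790) = 32.55°, so cos θ_c = 0.8429 and tᵢ = 2h cos θ_c/V₁ = 0.0089 s.
At crossover x/V₁ = x/V₂ + tᵢ ⇒ x = tᵢ/(1/V₁ − 1/V₂) = 0.00887/(6.6622e-04 − 3.5842e-04) = 28.83 m.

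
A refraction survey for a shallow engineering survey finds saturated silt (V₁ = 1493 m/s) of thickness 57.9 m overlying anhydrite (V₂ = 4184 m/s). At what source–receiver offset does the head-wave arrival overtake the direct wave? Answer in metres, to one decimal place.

θ_c = arcsin(1493/4184) = 20.91°, so cos θ_c = 0.9342 and tᵢ = 2h cos θ_c/V₁ = 0.0725 s.
At crossover x/V₁ = x/V₂ + tᵢ ⇒ x = tᵢ/(1/V₁ − 1/V₂) = 0.07246/(6.6979e-04 − 2.3901e-04) = 168.19 m.

168.2 m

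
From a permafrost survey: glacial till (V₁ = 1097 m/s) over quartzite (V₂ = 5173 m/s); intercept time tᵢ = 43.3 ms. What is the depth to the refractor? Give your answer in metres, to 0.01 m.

24.30 m

h = tᵢ·V₁·V₂ / (2·√(V₂²−V₁²)).
√(V₂²−V₁²) = √(5173² − 1097²) = 5055.3 m/s.
h = 0.0433 s × 1097 × 5173 / (2 × 5055.3) = 24.30 m.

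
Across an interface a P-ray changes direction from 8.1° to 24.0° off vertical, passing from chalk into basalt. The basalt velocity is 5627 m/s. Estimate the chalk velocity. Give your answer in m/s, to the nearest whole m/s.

sin 8.1° = 0.1409; sin 24.0° = 0.4067.
V₁ = V₂·(sin θ₁/sin θ₂) = 5627·(0.1409/0.4067) = 1949.30 m/s.

1949 m/s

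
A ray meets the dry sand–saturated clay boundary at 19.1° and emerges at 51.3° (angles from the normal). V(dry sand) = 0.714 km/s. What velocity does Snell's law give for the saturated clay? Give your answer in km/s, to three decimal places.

Snell's law: sin 19.1°/V₁ = sin 51.3°/V₂.
V₂ = V₁·sin 51.3°/sin 19.1° = 0.714 × 2.3850 = 1.703 km/s.

1.703 km/s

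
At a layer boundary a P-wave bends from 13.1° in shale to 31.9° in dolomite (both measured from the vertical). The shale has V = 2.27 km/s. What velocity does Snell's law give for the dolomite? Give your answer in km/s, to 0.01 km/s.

5.29 km/s

Snell's law: sin 13.1°/V₁ = sin 31.9°/V₂.
V₂ = V₁·sin 31.9°/sin 13.1° = 2.27 × 2.3315 = 5.29 km/s.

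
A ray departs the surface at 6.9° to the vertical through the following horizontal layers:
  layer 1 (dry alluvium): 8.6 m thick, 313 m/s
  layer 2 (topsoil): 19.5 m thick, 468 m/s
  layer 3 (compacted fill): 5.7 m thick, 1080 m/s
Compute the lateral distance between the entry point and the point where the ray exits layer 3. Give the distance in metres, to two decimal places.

p = sin θ₁/V₁ = sin 6.9°/313 = 3.8382e-04 s/m is conserved through the stack.
Layer 1: θ = 6.90°; offset = 8.6·tan 6.90° = 1.0407 m.
Layer 2: sin θ = p·468 = 0.1796 → θ = 10.35°; offset = 19.5·tan 10.35° = 3.5607 m.
Layer 3: sin θ = p·1080 = 0.4145 → θ = 24.49°; offset = 5.7·tan 24.49° = 2.5964 m.
Total horizontal offset = 7.1978 m.

7.20 m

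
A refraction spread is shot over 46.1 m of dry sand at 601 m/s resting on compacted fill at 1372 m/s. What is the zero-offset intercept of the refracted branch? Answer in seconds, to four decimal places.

tᵢ = 2h·√(V₂²−V₁²)/(V₁V₂).
√(V₂²−V₁²) = √(1372²−601²) = 1233.4 m/s.
tᵢ = 2·46.1·1233.4/(601·1372) = 0.13791 s.

0.1379 s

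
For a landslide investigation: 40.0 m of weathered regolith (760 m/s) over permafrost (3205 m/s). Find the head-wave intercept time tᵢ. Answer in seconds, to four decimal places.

0.1023 s

θ_c = arcsin(V₁/V₂) = arcsin(760/3205) = 13.72°; cos θ_c = 0.9715.
tᵢ = 2h·cos θ_c / V₁ = 2·40.0·0.9715 / 760 = 0.10226 s.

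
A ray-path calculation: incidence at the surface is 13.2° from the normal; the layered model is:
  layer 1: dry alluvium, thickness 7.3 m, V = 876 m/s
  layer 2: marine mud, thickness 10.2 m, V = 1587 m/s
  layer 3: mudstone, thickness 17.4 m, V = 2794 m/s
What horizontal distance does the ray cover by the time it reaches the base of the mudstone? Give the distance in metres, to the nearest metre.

25 m

p = sin θ₁/V₁ = sin 13.2°/876 = 2.6067e-04 s/m is conserved through the stack.
Layer 1: θ = 13.20°; offset = 7.3·tan 13.20° = 1.712 m.
Layer 2: sin θ = p·1587 = 0.4137 → θ = 24.44°; offset = 10.2·tan 24.44° = 4.635 m.
Layer 3: sin θ = p·2794 = 0.7283 → θ = 46.75°; offset = 17.4·tan 46.75° = 18.494 m.
Total horizontal offset = 24.841 m.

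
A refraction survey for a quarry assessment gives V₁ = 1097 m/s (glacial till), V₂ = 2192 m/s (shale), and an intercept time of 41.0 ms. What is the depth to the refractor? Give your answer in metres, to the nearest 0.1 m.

θ_c = arcsin(1097/2192) = 30.03°; cos θ_c = 0.8658.
tᵢ = 2h cos θ_c/V₁ ⇒ h = tᵢ·V₁/(2 cos θ_c) = 0.041·1097/(2·0.8658) = 25.98 m.

26.0 m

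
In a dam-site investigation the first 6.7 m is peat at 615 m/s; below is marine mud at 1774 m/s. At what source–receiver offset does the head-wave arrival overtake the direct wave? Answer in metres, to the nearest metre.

θ_c = arcsin(615/1774) = 20.28°, so cos θ_c = 0.9380 and tᵢ = 2h cos θ_c/V₁ = 0.0204 s.
At crossover x/V₁ = x/V₂ + tᵢ ⇒ x = tᵢ/(1/V₁ − 1/V₂) = 0.02044/(1.6260e-03 − 5.6370e-04) = 19.24 m.

19 m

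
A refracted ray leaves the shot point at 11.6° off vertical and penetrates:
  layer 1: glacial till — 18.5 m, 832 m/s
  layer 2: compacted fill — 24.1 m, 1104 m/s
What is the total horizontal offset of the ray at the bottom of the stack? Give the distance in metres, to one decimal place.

Apply Snell's law at each interface; in layer i the horizontal offset is hᵢ·tan θᵢ.
Layer 1: θ = 11.60°; offset = 18.5·tan 11.60° = 3.798 m.
Layer 2: sin θ = 1104·sin 11.6°/832 = 0.2668, θ = 15.47°; offset = 24.1·tan 15.47° = 6.672 m.
Summing the layer offsets gives 10.470 m.

10.5 m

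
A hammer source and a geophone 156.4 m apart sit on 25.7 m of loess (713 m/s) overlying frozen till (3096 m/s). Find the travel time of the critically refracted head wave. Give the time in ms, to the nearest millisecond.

t = x/V₂ + 2h·√(V₂²−V₁²)/(V₁V₂).
√(V₂²−V₁²) = √(3096²−713²) = 3012.8 m/s; delay term = 2·25.7·3012.8/(713·3096) = 0.07015 s.
t = 156.4/3096 + 0.07015 = 0.12067 s.

121 ms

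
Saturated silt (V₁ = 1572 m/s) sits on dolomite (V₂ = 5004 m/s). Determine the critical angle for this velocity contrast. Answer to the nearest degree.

18°

At critical incidence the refracted ray runs along the interface (θ₂ = 90°), so sin θ_c = V₁/V₂.
θ_c = arcsin(1572/5004) = arcsin 0.3141 = 18.31°.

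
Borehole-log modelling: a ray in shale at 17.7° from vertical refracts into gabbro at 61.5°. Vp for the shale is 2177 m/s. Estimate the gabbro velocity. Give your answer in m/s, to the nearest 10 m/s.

6290 m/s

Snell's law: sin 17.7°/V₁ = sin 61.5°/V₂.
V₂ = V₁·sin 61.5°/sin 17.7° = 2177 × 2.8905 = 6292.69 m/s.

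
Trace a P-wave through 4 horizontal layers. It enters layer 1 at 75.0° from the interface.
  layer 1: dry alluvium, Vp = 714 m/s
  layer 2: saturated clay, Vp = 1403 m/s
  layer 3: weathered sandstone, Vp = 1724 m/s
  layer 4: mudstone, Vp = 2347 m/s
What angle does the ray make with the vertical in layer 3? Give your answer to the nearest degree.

39°

From the normal: θ₁ = 90° − 75.0° = 15.0°.
Snell's law across each interface conserves sin θ / V, so sin θ_3 = V_3·sin θ₁/V₁.
sin θ_3 = 1724 × sin 15.0° / 714 = 0.6249.
θ_3 = 38.68° from the vertical.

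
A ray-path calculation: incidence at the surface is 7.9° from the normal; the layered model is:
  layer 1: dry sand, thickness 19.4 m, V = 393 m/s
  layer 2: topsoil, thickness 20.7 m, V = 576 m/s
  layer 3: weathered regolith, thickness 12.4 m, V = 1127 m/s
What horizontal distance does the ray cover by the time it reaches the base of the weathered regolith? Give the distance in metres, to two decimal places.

12.27 m

Apply Snell's law at each interface; in layer i the horizontal offset is hᵢ·tan θᵢ.
Layer 1: θ = 7.90°; offset = 19.4·tan 7.90° = 2.6920 m.
Layer 2: sin θ = 576·sin 7.9°/393 = 0.2014, θ = 11.62°; offset = 20.7·tan 11.62° = 4.2572 m.
Layer 3: sin θ = 1127·sin 7.9°/393 = 0.3941, θ = 23.21°; offset = 12.4·tan 23.21° = 5.3179 m.
Summing the layer offsets gives 12.2671 m.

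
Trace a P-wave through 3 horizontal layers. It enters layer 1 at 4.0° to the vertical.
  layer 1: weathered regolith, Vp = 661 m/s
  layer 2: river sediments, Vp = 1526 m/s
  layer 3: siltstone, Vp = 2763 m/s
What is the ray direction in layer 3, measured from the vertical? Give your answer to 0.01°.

Ray parameter p = sin 4.0° / 661 = 1.0553e-04 s/m.
sin θ_3 = p·V_3 = 1.0553e-04 × 2763 = 0.2916.
θ_3 = 16.95° from the vertical.

16.95°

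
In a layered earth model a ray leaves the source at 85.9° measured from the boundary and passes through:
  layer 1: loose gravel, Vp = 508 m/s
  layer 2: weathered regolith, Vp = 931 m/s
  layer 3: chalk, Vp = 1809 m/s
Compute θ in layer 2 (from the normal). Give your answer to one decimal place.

7.5°

From the normal: θ₁ = 90° − 85.9° = 4.1°.
Ray parameter p = sin 4.1° / 508 = 1.4074e-04 s/m.
sin θ_2 = p·V_2 = 1.4074e-04 × 931 = 0.1310.
θ_2 = arcsin 0.1310 = 7.53°.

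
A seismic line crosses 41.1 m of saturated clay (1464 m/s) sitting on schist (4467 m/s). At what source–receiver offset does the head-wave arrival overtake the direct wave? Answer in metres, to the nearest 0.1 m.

115.5 m

x_cross = 2h·√((V₂+V₁)/(V₂−V₁)).
(V₂+V₁)/(V₂−V₁) = (4467+1464)/(4467−1464) = 1.9750; √ = 1.4054.
x_cross = 2·41.1·1.4054 = 115.52 m.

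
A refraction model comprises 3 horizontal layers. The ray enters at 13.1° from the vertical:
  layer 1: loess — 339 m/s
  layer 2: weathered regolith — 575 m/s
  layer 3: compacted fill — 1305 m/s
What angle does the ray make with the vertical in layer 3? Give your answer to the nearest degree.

61°

Snell's law across each interface conserves sin θ / V, so sin θ_3 = V_3·sin θ₁/V₁.
sin θ_3 = 1305 × sin 13.1° / 339 = 0.8725.
θ_3 = 60.75° from the vertical.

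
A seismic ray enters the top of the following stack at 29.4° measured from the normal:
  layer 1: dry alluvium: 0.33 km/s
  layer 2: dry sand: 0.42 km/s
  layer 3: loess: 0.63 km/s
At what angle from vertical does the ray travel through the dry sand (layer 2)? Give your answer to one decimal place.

38.7°

Ray parameter p = sin 29.4° / 0.33 = 1.4876e+00 s/km.
sin θ_2 = p·V_2 = 1.4876e+00 × 0.42 = 0.6248.
θ_2 = 38.67° from the vertical.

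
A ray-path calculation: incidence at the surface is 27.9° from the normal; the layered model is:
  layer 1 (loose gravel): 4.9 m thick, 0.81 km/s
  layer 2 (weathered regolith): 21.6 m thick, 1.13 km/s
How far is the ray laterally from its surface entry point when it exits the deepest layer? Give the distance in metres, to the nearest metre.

Ray parameter p = sin 27.9° / 0.81 km/s = 5.7769e-01 s/km.
Layer 1: θ = 27.90°; offset = 4.9·tan 27.90° = 2.594 m.
Layer 2: sin θ = p·1.13 = 0.6528 → θ = 40.75°; offset = 21.6·tan 40.75° = 18.613 m.
Summing the layer offsets gives 21.208 m.

21 m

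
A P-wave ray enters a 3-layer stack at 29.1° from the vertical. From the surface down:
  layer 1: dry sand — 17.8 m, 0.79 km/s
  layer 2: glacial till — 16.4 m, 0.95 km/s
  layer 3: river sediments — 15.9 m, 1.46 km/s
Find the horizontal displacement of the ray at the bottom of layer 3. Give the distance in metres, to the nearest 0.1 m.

Apply Snell's law at each interface; in layer i the horizontal offset is hᵢ·tan θᵢ.
Layer 1: θ = 29.10°; offset = 17.8·tan 29.10° = 9.907 m.
Layer 2: sin θ = 0.95·sin 29.1°/0.79 = 0.5848, θ = 35.79°; offset = 16.4·tan 35.79° = 11.824 m.
Layer 3: sin θ = 1.46·sin 29.1°/0.79 = 0.8988, θ = 64.00°; offset = 15.9·tan 64.00° = 32.600 m.
Total horizontal offset = 54.332 m.

54.3 m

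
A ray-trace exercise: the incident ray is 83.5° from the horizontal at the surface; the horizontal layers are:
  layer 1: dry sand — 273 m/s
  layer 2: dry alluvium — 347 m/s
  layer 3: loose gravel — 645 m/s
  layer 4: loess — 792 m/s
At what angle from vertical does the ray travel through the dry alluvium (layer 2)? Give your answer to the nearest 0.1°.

8.3°

From the normal: θ₁ = 90° − 83.5° = 6.5°.
Ray parameter p = sin 6.5° / 273 = 4.1466e-04 s/m.
sin θ_2 = p·V_2 = 4.1466e-04 × 347 = 0.1439.
θ_2 = 8.27° from the vertical.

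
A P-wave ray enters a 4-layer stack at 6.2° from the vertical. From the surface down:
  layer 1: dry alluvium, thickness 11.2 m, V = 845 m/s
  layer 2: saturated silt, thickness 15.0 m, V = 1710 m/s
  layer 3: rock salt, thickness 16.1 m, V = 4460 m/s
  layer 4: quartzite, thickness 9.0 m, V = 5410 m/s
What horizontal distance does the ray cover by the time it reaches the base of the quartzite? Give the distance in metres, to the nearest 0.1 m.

Apply Snell's law at each interface; in layer i the horizontal offset is hᵢ·tan θᵢ.
Layer 1: θ = 6.20°; offset = 11.2·tan 6.20° = 1.217 m.
Layer 2: sin θ = 1710·sin 6.2°/845 = 0.2186, θ = 12.62°; offset = 15.0·tan 12.62° = 3.360 m.
Layer 3: sin θ = 4460·sin 6.2°/845 = 0.5700, θ = 34.75°; offset = 16.1·tan 34.75° = 11.170 m.
Layer 4: sin θ = 5410·sin 6.2°/845 = 0.6915, θ = 43.75°; offset = 9.0·tan 43.75° = 8.614 m.
Σ offsets = 24.360 m.

24.4 m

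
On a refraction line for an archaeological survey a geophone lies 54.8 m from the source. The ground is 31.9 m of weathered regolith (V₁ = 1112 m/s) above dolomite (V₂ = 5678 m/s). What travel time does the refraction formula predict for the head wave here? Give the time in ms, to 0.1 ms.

θ_c = arcsin(V₁/V₂) = arcsin(1112/5678) = 11.29°, cos θ_c = 0.9806.
Intercept time tᵢ = 2h cos θ_c / V₁ = 2·31.9·0.9806/1112 = 0.05626 s.
t = x/V₂ + tᵢ = 54.8/5678 + 0.05626 = 0.06591 s.

65.9 ms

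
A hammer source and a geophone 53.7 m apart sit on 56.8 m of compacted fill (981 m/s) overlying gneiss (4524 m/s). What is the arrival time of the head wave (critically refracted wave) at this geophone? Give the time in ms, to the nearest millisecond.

125 ms

θ_c = arcsin(V₁/V₂) = arcsin(981/4524) = 12.52°, cos θ_c = 0.9762.
Intercept time tᵢ = 2h cos θ_c / V₁ = 2·56.8·0.9762/981 = 0.11304 s.
t = x/V₂ + tᵢ = 53.7/4524 + 0.11304 = 0.12491 s.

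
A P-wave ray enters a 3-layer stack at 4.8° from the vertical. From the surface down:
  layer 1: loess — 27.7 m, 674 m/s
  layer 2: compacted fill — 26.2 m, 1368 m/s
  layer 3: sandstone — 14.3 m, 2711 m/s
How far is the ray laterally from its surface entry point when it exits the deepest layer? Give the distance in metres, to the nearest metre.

p = sin θ₁/V₁ = sin 4.8°/674 = 1.2415e-04 s/m is conserved through the stack.
Layer 1: θ = 4.80°; offset = 27.7·tan 4.80° = 2.326 m.
Layer 2: sin θ = p·1368 = 0.1698 → θ = 9.78°; offset = 26.2·tan 9.78° = 4.515 m.
Layer 3: sin θ = p·2711 = 0.3366 → θ = 19.67°; offset = 14.3·tan 19.67° = 5.111 m.
Total horizontal offset = 11.953 m.

12 m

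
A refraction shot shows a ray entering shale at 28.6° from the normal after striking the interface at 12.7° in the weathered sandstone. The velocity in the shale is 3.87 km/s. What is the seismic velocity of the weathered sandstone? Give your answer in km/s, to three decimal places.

Snell's law: sin 12.7°/V₁ = sin 28.6°/V₂.
V₁ = V₂·sin 12.7°/sin 28.6° = 3.87 × 0.4593 = 1.777 km/s.

1.777 km/s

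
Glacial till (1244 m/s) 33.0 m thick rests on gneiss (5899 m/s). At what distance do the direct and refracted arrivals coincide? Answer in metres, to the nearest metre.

82 m

θ_c = arcsin(1244/5899) = 12.17°, so cos θ_c = 0.9775 and tᵢ = 2h cos θ_c/V₁ = 0.0519 s.
At crossover x/V₁ = x/V₂ + tᵢ ⇒ x = tᵢ/(1/V₁ − 1/V₂) = 0.05186/(8.0386e-04 − 1.6952e-04) = 81.76 m.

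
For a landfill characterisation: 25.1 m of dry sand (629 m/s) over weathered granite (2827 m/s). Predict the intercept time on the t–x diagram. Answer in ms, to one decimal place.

77.8 ms

θ_c = arcsin(V₁/V₂) = arcsin(629/2827) = 12.86°; cos θ_c = 0.9749.
tᵢ = 2h·cos θ_c / V₁ = 2·25.1·0.9749 / 629 = 0.07781 s.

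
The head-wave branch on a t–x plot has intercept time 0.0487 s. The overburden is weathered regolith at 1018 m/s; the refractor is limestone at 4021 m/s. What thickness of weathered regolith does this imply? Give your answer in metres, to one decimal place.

θ_c = arcsin(1018/4021) = 14.67°; cos θ_c = 0.9674.
tᵢ = 2h cos θ_c/V₁ ⇒ h = tᵢ·V₁/(2 cos θ_c) = 0.0487·1018/(2·0.9674) = 25.62 m.

25.6 m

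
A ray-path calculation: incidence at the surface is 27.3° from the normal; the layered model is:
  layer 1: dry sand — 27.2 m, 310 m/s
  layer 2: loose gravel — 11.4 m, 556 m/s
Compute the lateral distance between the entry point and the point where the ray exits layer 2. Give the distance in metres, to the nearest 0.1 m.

Apply Snell's law at each interface; in layer i the horizontal offset is hᵢ·tan θᵢ.
Layer 1: θ = 27.30°; offset = 27.2·tan 27.30° = 14.039 m.
Layer 2: sin θ = 556·sin 27.3°/310 = 0.8226, θ = 55.35°; offset = 11.4·tan 55.35° = 16.493 m.
Σ offsets = 30.532 m.

30.5 m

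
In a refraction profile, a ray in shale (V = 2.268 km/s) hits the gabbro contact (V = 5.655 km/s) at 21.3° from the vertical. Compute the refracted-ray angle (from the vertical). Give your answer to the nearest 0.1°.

Snell's law: sin θ₂ = (V₂/V₁)·sin θ₁ = (5.655/2.268)·sin 21.3° = 0.9057.
θ₂ = arcsin 0.9057 = 64.92° from the normal.

64.9°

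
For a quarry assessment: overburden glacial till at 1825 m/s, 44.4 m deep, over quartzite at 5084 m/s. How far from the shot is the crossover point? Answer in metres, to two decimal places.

x_cross = 2h·√((V₂+V₁)/(V₂−V₁)).
(V₂+V₁)/(V₂−V₁) = (5084+1825)/(5084−1825) = 2.1200; √ = 1.4560.
x_cross = 2·44.4·1.4560 = 129.29 m.

129.29 m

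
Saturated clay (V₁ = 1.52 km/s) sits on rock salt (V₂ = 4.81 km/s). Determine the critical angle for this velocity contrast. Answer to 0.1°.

Critical incidence: sin θ_c = V₁/V₂ = 1.52/4.81 = 0.3160.
θ_c = arcsin 0.3160 = 18.42°.

18.4°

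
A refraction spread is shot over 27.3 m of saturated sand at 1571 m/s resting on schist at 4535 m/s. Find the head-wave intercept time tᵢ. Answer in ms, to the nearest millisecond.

33 ms

tᵢ = 2h·√(V₂²−V₁²)/(V₁V₂).
√(V₂²−V₁²) = √(4535²−1571²) = 4254.2 m/s.
tᵢ = 2·27.3·4254.2/(1571·4535) = 0.03260 s.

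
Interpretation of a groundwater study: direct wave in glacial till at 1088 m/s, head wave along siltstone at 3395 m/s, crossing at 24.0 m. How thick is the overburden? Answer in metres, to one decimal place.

8.6 m

h = (x_cross/2)·√((V₂−V₁)/(V₂+V₁)).
(V₂−V₁)/(V₂+V₁) = (3395−1088)/(3395+1088) = 0.5146; √ = 0.7174.
h = (24.0/2)·0.7174 = 8.61 m.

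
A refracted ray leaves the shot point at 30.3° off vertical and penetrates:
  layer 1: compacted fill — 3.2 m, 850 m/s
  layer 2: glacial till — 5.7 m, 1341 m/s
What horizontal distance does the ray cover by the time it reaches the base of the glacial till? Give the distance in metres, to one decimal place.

9.4 m

Ray parameter p = sin 30.3° / 850 m/s = 5.9356e-04 s/m.
Layer 1: θ = 30.30°; offset = 3.2·tan 30.30° = 1.870 m.
Layer 2: sin θ = p·1341 = 0.7960 → θ = 52.75°; offset = 5.7·tan 52.75° = 7.495 m.
Summing the layer offsets gives 9.365 m.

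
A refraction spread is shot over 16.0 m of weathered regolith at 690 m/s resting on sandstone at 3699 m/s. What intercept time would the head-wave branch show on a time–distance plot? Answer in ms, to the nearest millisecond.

46 ms

tᵢ = 2h·√(V₂²−V₁²)/(V₁V₂).
√(V₂²−V₁²) = √(3699²−690²) = 3634.1 m/s.
tᵢ = 2·16.0·3634.1/(690·3699) = 0.04556 s.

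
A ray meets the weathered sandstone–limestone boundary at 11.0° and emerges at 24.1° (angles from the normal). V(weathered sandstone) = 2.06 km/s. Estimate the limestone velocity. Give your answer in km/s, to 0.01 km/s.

4.41 km/s

Snell's law: sin 11.0°/V₁ = sin 24.1°/V₂.
V₂ = V₁·sin 24.1°/sin 11.0° = 2.06 × 2.1400 = 4.41 km/s.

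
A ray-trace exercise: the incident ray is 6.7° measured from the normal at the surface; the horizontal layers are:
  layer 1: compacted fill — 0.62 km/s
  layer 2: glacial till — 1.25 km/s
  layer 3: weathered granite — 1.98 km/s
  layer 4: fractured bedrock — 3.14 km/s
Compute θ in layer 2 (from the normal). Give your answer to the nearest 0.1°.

13.6°

Ray parameter p = sin 6.7° / 0.62 = 1.8818e-01 s/km.
sin θ_2 = p·V_2 = 1.8818e-01 × 1.25 = 0.2352.
θ_2 = 13.60° from the vertical.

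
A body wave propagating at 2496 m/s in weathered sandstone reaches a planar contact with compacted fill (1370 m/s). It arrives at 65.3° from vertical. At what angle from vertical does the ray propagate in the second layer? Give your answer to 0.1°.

29.9°

sin θ₁/V₁ = sin θ₂/V₂ ⇒ sin θ₂ = 1370·sin 65.3°/2496 = 1370·0.9085/2496 = 0.4987.
θ₂ = arcsin 0.4987 = 29.91° from the normal.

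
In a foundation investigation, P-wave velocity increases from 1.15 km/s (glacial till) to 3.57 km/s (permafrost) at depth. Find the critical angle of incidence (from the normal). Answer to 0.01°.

Critical incidence: sin θ_c = V₁/V₂ = 1.15/3.57 = 0.3221.
θ_c = arcsin 0.3221 = 18.79°.

18.79°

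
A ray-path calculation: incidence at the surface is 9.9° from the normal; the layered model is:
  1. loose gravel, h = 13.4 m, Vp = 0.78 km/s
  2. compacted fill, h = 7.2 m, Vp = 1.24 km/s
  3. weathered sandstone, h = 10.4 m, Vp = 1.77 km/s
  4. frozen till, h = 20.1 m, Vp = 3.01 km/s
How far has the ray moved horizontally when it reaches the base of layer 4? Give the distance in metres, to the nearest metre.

Ray parameter p = sin 9.9° / 0.78 km/s = 2.2042e-01 s/km.
Layer 1: θ = 9.90°; offset = 13.4·tan 9.90° = 2.339 m.
Layer 2: sin θ = p·1.24 = 0.2733 → θ = 15.86°; offset = 7.2·tan 15.86° = 2.046 m.
Layer 3: sin θ = p·1.77 = 0.3901 → θ = 22.96°; offset = 10.4·tan 22.96° = 4.407 m.
Layer 4: sin θ = p·3.01 = 0.6635 → θ = 41.57°; offset = 20.1·tan 41.57° = 17.824 m.
Summing the layer offsets gives 26.615 m.

27 m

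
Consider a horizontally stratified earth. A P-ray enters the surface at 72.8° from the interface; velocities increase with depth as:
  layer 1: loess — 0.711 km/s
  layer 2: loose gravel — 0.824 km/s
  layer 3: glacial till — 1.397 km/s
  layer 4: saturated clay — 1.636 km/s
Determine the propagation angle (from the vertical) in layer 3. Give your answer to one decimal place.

From the normal: θ₁ = 90° − 72.8° = 17.2°.
Snell's law across each interface conserves sin θ / V, so sin θ_3 = V_3·sin θ₁/V₁.
sin θ_3 = 1.397 × sin 17.2° / 0.711 = 0.5810.
θ_3 = 35.52° from the vertical.

35.5°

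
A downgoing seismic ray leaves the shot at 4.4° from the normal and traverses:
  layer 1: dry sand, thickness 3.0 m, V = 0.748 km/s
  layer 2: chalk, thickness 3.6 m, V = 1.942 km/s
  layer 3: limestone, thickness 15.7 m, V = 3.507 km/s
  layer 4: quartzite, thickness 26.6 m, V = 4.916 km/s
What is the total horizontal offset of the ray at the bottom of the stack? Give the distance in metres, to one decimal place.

Apply Snell's law at each interface; in layer i the horizontal offset is hᵢ·tan θᵢ.
Layer 1: θ = 4.40°; offset = 3.0·tan 4.40° = 0.231 m.
Layer 2: sin θ = 1.942·sin 4.4°/0.748 = 0.1992, θ = 11.49°; offset = 3.6·tan 11.49° = 0.732 m.
Layer 3: sin θ = 3.507·sin 4.4°/0.748 = 0.3597, θ = 21.08°; offset = 15.7·tan 21.08° = 6.052 m.
Layer 4: sin θ = 4.916·sin 4.4°/0.748 = 0.5042, θ = 30.28°; offset = 26.6·tan 30.28° = 15.531 m.
Total horizontal offset = 22.546 m.

22.5 m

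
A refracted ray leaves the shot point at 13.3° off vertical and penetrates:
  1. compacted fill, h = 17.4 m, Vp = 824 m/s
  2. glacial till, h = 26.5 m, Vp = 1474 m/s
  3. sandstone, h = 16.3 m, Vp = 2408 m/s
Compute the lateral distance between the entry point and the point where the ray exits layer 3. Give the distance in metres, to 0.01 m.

Apply Snell's law at each interface; in layer i the horizontal offset is hᵢ·tan θᵢ.
Layer 1: θ = 13.30°; offset = 17.4·tan 13.30° = 4.1132 m.
Layer 2: sin θ = 1474·sin 13.3°/824 = 0.4115, θ = 24.30°; offset = 26.5·tan 24.30° = 11.9654 m.
Layer 3: sin θ = 2408·sin 13.3°/824 = 0.6723, θ = 42.24°; offset = 16.3·tan 42.24° = 14.8024 m.
Total horizontal offset = 30.8811 m.

30.88 m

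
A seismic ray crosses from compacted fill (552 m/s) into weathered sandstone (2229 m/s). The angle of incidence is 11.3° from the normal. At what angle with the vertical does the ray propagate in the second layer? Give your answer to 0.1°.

Snell's law: sin θ₂ = (V₂/V₁)·sin θ₁ = (2229/552)·sin 11.3° = 0.7912.
θ₂ = arcsin 0.7912 = 52.30° from the normal.

52.3°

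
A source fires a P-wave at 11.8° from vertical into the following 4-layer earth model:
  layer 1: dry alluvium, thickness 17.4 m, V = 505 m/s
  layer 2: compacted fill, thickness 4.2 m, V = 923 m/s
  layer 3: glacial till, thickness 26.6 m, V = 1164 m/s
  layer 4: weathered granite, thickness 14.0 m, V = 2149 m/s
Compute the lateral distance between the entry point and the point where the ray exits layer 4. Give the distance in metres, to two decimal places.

Apply Snell's law at each interface; in layer i the horizontal offset is hᵢ·tan θᵢ.
Layer 1: θ = 11.80°; offset = 17.4·tan 11.80° = 3.6350 m.
Layer 2: sin θ = 923·sin 11.8°/505 = 0.3738, θ = 21.95°; offset = 4.2·tan 21.95° = 1.6925 m.
Layer 3: sin θ = 1164·sin 11.8°/505 = 0.4714, θ = 28.12°; offset = 26.6·tan 28.12° = 14.2163 m.
Layer 4: sin θ = 2149·sin 11.8°/505 = 0.8702, θ = 60.48°; offset = 14.0·tan 60.48° = 24.7292 m.
Summing the layer offsets gives 44.2731 m.

44.27 m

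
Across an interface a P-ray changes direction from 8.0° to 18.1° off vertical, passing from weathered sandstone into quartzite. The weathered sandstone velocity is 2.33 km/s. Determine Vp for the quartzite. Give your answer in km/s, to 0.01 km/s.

5.20 km/s

Snell's law: sin 8.0°/V₁ = sin 18.1°/V₂.
V₂ = V₁·sin 18.1°/sin 8.0° = 2.33 × 2.2323 = 5.20 km/s.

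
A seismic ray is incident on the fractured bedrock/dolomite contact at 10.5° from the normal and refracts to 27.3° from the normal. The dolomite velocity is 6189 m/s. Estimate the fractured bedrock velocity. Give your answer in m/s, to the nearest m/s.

sin 10.5° = 0.1822; sin 27.3° = 0.4586.
V₁ = V₂·(sin θ₁/sin θ₂) = 6189·(0.1822/0.4586) = 2459.08 m/s.

2459 m/s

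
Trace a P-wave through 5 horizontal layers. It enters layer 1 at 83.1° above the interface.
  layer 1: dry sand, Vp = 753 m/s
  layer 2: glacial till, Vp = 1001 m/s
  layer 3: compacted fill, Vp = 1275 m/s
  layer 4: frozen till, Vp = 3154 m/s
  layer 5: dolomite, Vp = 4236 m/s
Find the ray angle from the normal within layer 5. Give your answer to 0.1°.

From the normal: θ₁ = 90° − 83.1° = 6.9°.
Ray parameter p = sin 6.9° / 753 = 1.5954e-04 s/m.
sin θ_5 = p·V_5 = 1.5954e-04 × 4236 = 0.6758.
θ_5 = arcsin 0.6758 = 42.52°.

42.5°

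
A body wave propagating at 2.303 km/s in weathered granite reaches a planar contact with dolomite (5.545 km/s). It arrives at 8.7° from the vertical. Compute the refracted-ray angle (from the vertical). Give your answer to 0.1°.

21.4°

Snell's law: sin θ₂ = (V₂/V₁)·sin θ₁ = (5.545/2.303)·sin 8.7° = 0.3642.
θ₂ = sin⁻¹(0.3642) = 21.36° (from vertical).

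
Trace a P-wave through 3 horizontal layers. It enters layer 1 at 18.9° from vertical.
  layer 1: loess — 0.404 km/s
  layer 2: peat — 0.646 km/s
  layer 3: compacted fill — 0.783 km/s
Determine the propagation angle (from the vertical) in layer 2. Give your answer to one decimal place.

Ray parameter p = sin 18.9° / 0.404 = 8.0178e-01 s/km.
sin θ_2 = p·V_2 = 8.0178e-01 × 0.646 = 0.5179.
θ_2 = 31.19° from the vertical.

31.2°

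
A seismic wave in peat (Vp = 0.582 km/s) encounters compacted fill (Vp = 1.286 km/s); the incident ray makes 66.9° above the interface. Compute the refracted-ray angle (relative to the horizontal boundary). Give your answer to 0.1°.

29.9°

Convert to the normal: θ₁ = 90° − 66.9° = 23.1°.
Snell's law: sin θ₂ = (V₂/V₁)·sin θ₁ = (1.286/0.582)·sin 23.1° = 0.8669.
θ₂ = sin⁻¹(0.8669) = 60.10° (from vertical).
From the interface: 90° − 60.10° = 29.90°.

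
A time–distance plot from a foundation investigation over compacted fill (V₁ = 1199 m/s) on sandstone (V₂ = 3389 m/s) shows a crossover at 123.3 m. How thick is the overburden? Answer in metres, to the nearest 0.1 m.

42.6 m

x_cross = 2h·√((V₂+V₁)/(V₂−V₁)) → h = x_cross / (2·√((V₂+V₁)/(V₂−V₁))).
√((V₂+V₁)/(V₂−V₁)) = √((3389+1199)/(3389−1199)) = 1.4474.
h = 123.3 / (2·1.4474) = 42.59 m.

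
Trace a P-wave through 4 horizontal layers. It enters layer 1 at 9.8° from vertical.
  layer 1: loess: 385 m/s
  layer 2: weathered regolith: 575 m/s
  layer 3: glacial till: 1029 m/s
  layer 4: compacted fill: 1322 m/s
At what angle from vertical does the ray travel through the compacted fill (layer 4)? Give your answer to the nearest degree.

Snell's law across each interface conserves sin θ / V, so sin θ_4 = V_4·sin θ₁/V₁.
sin θ_4 = 1322 × sin 9.8° / 385 = 0.5845.
θ_4 = 35.76° from the vertical.

36°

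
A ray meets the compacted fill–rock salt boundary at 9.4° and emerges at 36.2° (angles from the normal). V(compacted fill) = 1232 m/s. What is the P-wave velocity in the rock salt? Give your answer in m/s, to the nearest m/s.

4455 m/s

sin 9.4° = 0.1633; sin 36.2° = 0.5906.
V₂ = V₁·(sin θ₂/sin θ₁) = 1232·(0.5906/0.1633) = 4455.06 m/s.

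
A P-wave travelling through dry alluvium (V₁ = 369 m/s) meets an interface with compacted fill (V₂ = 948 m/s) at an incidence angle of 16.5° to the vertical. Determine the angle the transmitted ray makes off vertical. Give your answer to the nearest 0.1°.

sin θ₁/V₁ = sin θ₂/V₂ ⇒ sin θ₂ = 948·sin 16.5°/369 = 948·0.2840/369 = 0.7297.
θ₂ = sin⁻¹(0.7297) = 46.86° (from vertical).

46.9°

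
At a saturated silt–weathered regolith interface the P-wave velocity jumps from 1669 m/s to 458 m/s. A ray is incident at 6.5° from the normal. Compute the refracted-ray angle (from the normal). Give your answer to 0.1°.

Snell's law: sin θ₂ = (V₂/V₁)·sin θ₁ = (458/1669)·sin 6.5° = 0.0311.
θ₂ = sin⁻¹(0.0311) = 1.78° (from vertical).

1.8°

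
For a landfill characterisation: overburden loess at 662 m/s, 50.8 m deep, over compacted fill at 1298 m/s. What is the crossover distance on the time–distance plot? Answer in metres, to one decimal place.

178.4 m

x_cross = 2h·√((V₂+V₁)/(V₂−V₁)).
(V₂+V₁)/(V₂−V₁) = (1298+662)/(1298−662) = 3.0818; √ = 1.7555.
x_cross = 2·50.8·1.7555 = 178.36 m.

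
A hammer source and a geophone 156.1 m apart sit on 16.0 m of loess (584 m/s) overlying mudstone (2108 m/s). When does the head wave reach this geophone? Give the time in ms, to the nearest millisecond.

127 ms

t = x/V₂ + 2h·√(V₂²−V₁²)/(V₁V₂).
√(V₂²−V₁²) = √(2108²−584²) = 2025.5 m/s; delay term = 2·16.0·2025.5/(584·2108) = 0.05265 s.
t = 156.1/2108 + 0.05265 = 0.12670 s.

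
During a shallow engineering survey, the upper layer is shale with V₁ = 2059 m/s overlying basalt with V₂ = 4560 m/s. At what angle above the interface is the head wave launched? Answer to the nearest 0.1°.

63.2°

At critical incidence the refracted ray runs along the interface (θ₂ = 90°), so sin θ_c = V₁/V₂.
θ_c = arcsin(2059/4560) = arcsin 0.4515 = 26.84°.
Measured from the interface: 90° − 26.84° = 63.16°.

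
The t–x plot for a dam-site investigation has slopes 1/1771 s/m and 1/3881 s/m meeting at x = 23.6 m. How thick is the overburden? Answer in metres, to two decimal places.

h = (x_cross/2)·√((V₂−V₁)/(V₂+V₁)).
(V₂−V₁)/(V₂+V₁) = (3881−1771)/(3881+1771) = 0.3733; √ = 0.6110.
h = (23.6/2)·0.6110 = 7.21 m.

7.21 m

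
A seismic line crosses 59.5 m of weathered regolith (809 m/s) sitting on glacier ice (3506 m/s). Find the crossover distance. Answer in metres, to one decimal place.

θ_c = arcsin(809/3506) = 13.34°, so cos θ_c = 0.9730 and tᵢ = 2h cos θ_c/V₁ = 0.1431 s.
At crossover x/V₁ = x/V₂ + tᵢ ⇒ x = tᵢ/(1/V₁ − 1/V₂) = 0.14313/(1.2361e-03 − 2.8523e-04) = 150.52 m.

150.5 m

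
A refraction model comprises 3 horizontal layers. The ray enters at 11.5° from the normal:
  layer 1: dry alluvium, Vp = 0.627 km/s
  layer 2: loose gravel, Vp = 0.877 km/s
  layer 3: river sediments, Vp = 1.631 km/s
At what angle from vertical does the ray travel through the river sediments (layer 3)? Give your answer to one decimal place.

Snell's law across each interface conserves sin θ / V, so sin θ_3 = V_3·sin θ₁/V₁.
sin θ_3 = 1.631 × sin 11.5° / 0.627 = 0.5186.
θ_3 = 31.24° from the vertical.

31.2°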